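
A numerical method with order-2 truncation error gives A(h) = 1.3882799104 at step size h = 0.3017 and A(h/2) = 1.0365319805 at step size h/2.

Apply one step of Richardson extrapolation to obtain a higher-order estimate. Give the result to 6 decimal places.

0.919283

Method order is 2; weight 2^2 = 4.
Numerator 4×A(h/2) − A(h) = 4×1.0365319805 − 1.3882799104 = 2.7578480116
Divide by 2^2 − 1 = 3.
2.7578480116 ÷ 3 = 0.9192826705
Correction |R − A(h/2)| = 1.172e-01; gap |A(h/2) − A(h)| = 3.517e-01.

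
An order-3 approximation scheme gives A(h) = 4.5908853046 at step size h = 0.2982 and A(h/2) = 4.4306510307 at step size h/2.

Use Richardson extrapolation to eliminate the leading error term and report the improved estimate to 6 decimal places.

4.407760

Order 3 gives 2^r = 8 and 2^r − 1 = 7.
Top: 8(4.4306510307) − (4.5908853046) = 30.8543229410
(8×4.4306510307 − 4.5908853046)/(8 − 1) = 4.4077604201
Correction |R − A(h/2)| = 2.289e-02; gap |A(h/2) − A(h)| = 1.602e-01.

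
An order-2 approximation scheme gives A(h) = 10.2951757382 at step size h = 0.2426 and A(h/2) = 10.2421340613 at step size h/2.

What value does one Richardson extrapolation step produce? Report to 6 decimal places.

10.224454

Method order is 2; weight 2^2 = 4.
4·10.2421340613 − 10.2951757382 = 30.6733605070
Divide by 2^2 − 1 = 3.
30.6733605070 ÷ 3 = 10.2244535023
Gap between inputs: 5.304e-02; correction applied: −0.0176805590.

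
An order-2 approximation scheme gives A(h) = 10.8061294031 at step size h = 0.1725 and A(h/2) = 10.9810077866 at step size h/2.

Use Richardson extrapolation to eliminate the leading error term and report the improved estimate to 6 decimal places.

11.039301

Method order is 2; weight 2^2 = 4.
2^2·A(h/2) = 43.9240311464; minus A(h) gives 33.1179017433.
Denominator 4 − 1 = 3.
So the Richardson estimate is 11.0393005811.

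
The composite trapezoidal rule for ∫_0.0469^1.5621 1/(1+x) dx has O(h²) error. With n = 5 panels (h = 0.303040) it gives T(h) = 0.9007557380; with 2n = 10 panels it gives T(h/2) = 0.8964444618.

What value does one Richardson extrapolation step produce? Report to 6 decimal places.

r = 2, so 2^r = 4.
4 × 0.8964444618 = 3.5857778472; 3.5857778472 − 0.9007557380 = 2.6850221092
(4 × 0.8964444618 − 0.9007557380)/(4 − 1) = 0.8950073697
Gap between inputs: 4.311e-03; correction applied: −0.0014370921.

0.895007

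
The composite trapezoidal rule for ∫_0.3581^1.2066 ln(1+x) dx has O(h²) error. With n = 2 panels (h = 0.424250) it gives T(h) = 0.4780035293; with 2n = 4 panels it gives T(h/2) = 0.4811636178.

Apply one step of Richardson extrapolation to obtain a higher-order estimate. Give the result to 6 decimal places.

Method order is 2; weight 2^2 = 4.
Difference of the inputs: 0.4811636178 − 0.4780035293 = 0.0031600885
Correction (A(h/2) − A(h))/(4 − 1) = 0.0031600885/3 = 0.0010533628
R = A(h/2) + (A(h/2) − A(h))/3 = 0.4811636178 + 0.0010533628 = 0.4822169806
Gap between inputs: 3.160e-03; correction applied: +0.0010533628.

0.482217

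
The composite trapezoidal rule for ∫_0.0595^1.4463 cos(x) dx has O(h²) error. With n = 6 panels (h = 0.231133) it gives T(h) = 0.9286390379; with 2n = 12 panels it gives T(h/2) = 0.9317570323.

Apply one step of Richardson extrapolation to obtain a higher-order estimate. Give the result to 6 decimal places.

Leading term ∝ h^2; use weight 4 = 2^2.
Numerator 4 × A(h/2) − A(h) = 4 × 0.9317570323 − 0.9286390379 = 2.7983890913
Divide by 2^2 − 1 = 3.
So the Richardson estimate is 0.9327963638.

0.932796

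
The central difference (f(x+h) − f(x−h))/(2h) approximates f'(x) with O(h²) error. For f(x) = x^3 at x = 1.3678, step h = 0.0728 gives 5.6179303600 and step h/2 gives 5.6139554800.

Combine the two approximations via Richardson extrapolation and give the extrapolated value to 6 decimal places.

Error is O(h^2); halving h shrinks it by 2^2 = 4.
Difference of the inputs: 5.6139554800 − 5.6179303600 = -0.0039748800
Correction (A(h/2) − A(h))/(4 − 1) = (-0.0039748800)/3 = -0.0013249600
R = 5.6139554800 − 0.0013249600 = 5.6126305200

5.612631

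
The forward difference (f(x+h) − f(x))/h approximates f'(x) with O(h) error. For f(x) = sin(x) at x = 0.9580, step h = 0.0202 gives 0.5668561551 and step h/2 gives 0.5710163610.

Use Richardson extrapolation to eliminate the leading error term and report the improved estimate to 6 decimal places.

0.575177

Leading term ∝ h^1; use weight 2 = 2^1.
2 × 0.5710163610 = 1.1420327220; 1.1420327220 − 0.5668561551 = 0.5751765669
Divide by 2^1 − 1 = 1.
Extrapolated: 0.5751765669 / 1 = 0.5751765669
Correction |R − A(h/2)| = 4.160e-03; gap |A(h/2) − A(h)| = 4.160e-03.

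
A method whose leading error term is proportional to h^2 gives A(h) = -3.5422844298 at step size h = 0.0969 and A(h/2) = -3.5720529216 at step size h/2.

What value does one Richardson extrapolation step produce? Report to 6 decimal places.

Order 2 gives 2^r = 4 and 2^r − 1 = 3.
A(h/2) − A(h) = -3.5720529216 − (-3.5422844298) = -0.0297684918
Correction (A(h/2) − A(h))/(4 − 1) = (-0.0297684918)/3 = -0.0099228306
R = -3.5720529216 − 0.0099228306 = -3.5819757522
Gap between inputs: 2.977e-02; correction applied: −0.0099228306.

-3.581976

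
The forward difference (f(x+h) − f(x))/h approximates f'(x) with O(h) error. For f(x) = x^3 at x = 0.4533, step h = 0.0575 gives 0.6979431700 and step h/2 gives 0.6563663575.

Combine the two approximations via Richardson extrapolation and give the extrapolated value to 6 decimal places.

0.614790

r = 1, so 2^r = 2.
Weighted: 1.3127327150 − 0.6979431700 = 0.6147895450
R = 0.6147895450/1 = 0.6147895450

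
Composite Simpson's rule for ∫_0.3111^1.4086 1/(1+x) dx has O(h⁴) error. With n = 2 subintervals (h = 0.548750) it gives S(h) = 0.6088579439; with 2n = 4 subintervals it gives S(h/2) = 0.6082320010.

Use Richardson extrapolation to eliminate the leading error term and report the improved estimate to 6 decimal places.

0.608190

Error is O(h^4); halving h shrinks it by 2^4 = 16.
16 × 0.6082320010 − 0.6088579439 = 9.1228540721
Extrapolated: 9.1228540721 / 15 = 0.6081902715
Shift from A(h/2): −0.0000417295.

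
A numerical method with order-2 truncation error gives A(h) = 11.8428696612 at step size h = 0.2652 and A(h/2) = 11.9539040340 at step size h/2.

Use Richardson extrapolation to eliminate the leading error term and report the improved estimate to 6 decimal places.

Method order is 2; weight 2^2 = 4.
2^2·A(h/2) = 47.8156161360; minus A(h) gives 35.9727464748.
R = 35.9727464748/3 = 11.9909154916
Gap between inputs: 1.110e-01; correction applied: +0.0370114576.

11.990915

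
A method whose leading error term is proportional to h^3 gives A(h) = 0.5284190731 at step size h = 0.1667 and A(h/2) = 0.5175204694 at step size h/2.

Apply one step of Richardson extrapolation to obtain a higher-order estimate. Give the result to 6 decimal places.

Method order is 3; weight 2^3 = 8.
2^3·A(h/2) = 4.1401637552; minus A(h) gives 3.6117446821.
Divide by 2^3 − 1 = 7.
Extrapolated: 3.6117446821 / 7 = 0.5159635260
Shift from A(h/2): −0.0015569434.

0.515964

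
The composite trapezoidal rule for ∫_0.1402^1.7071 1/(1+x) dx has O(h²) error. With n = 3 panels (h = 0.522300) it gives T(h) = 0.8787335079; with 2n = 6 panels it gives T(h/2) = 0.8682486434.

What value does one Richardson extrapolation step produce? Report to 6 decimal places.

0.864754

r = 2, so 2^r = 4.
4*0.8682486434 = 3.4729945736; 3.4729945736 − 0.8787335079 = 2.5942610657
Extrapolated: 2.5942610657 / 3 = 0.8647536886
Gap between inputs: 1.048e-02; correction applied: −0.0034949548.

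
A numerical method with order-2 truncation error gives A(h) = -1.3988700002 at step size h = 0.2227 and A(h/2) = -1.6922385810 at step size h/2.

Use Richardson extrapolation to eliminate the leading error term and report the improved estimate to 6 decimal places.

-1.790028

With r = 2 the leading error scales as h^2, so the weight is 2^2 = 4.
Numerator 4*A(h/2) − A(h) = 4*(-1.6922385810) − (-1.3988700002) = -5.3700843238
R = (-5.3700843238)/3 = -1.7900281079
Gap between inputs: 2.934e-01; correction applied: −0.0977895269.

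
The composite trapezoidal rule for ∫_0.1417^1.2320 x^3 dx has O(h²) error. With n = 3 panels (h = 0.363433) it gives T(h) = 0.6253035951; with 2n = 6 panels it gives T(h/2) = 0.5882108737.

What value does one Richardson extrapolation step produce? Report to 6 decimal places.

r = 2, so 2^r = 4.
A(h/2) − A(h) = 0.5882108737 − 0.6253035951 = -0.0370927214
Correction (A(h/2) − A(h))/(4 − 1) = (-0.0370927214)/3 = -0.0123642405
R = 0.5882108737 − 0.0123642405 = 0.5758466332

0.575847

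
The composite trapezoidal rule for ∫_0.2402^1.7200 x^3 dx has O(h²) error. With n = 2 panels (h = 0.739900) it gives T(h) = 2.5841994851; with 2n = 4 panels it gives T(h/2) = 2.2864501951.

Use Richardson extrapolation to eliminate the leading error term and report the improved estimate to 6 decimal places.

With r = 2 the leading error scales as h^2, so the weight is 2^2 = 4.
4·2.2864501951 = 9.1458007804; subtract 2.5841994851 → 6.5616012953
Divide by 2^2 − 1 = 3.
6.5616012953 ÷ 3 = 2.1872004318
Gap between inputs: 2.977e-01; correction applied: −0.0992497633.

2.187200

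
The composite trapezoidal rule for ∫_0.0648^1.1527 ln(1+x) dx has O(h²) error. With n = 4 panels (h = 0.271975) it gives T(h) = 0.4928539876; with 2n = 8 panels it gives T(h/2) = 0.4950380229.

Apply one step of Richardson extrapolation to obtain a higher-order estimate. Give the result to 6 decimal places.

Order 2 gives 2^r = 4 and 2^r − 1 = 3.
A(h/2) − A(h) = 0.4950380229 − 0.4928539876 = 0.0021840353
Divide by 2^2 − 1 = 3: 0.0021840353/3 = 0.0007280118
R = A(h/2) + (A(h/2) − A(h))/3 = 0.4950380229 + 0.0007280118 = 0.4957660347
Shift from A(h/2): +0.0007280118.

0.495766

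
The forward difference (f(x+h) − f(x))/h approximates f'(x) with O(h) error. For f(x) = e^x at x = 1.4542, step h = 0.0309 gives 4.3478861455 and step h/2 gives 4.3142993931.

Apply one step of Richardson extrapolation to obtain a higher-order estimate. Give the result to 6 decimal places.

4.280713

Order 1 gives 2^r = 2 and 2^r − 1 = 1.
Top: 2(4.3142993931) − (4.3478861455) = 4.2807126407
Extrapolated: 4.2807126407 / 1 = 4.2807126407
Shift from A(h/2): −0.0335867524.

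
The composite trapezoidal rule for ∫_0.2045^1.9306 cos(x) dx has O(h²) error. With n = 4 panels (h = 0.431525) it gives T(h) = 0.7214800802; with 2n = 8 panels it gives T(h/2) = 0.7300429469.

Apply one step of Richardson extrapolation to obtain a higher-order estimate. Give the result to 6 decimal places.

0.732897

r = 2, so 2^r = 4.
2^2×A(h/2) = 2.9201717876; minus A(h) gives 2.1986917074.
Divide by 2^2 − 1 = 3.
Result: 0.7328972358
Shift from A(h/2): +0.0028542889.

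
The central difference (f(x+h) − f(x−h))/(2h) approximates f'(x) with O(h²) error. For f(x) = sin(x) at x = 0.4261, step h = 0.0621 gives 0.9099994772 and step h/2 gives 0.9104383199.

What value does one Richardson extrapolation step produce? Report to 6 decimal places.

r = 2: numerator weight 4, denominator 3.
A(h/2) − A(h) = 0.9104383199 − 0.9099994772 = 0.0004388427
Correction (A(h/2) − A(h))/(4 − 1) = 0.0004388427/3 = 0.0001462809
R = 0.9104383199 + 0.0001462809 = 0.9105846008

0.910585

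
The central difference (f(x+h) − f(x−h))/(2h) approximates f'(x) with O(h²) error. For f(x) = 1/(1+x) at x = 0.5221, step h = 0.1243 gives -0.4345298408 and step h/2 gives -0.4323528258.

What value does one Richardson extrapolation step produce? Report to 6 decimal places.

-0.431627

With r = 2 the leading error scales as h^2, so the weight is 2^2 = 4.
4 × (-0.4323528258) = -1.7294113032; subtract (-0.4345298408) → -1.2948814624
(-1.2948814624) ÷ 3 = -0.4316271541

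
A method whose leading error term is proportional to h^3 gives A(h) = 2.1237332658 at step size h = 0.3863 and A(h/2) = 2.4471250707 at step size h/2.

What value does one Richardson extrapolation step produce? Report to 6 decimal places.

2.493324

The method has order 3: 2^3 = 8.
8 × 2.4471250707 − 2.1237332658 = 17.4532672998
Denominator 8 − 1 = 7.
17.4532672998 ÷ 7 = 2.4933239000
Correction |R − A(h/2)| = 4.620e-02; gap |A(h/2) − A(h)| = 3.234e-01.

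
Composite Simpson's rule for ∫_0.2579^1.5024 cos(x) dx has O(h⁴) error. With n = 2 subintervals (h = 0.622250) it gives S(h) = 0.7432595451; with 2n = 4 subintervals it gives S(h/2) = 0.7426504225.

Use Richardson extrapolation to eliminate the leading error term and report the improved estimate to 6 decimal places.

0.742610

The method has order 4: 2^4 = 16.
Numerator 16*A(h/2) − A(h) = 16*0.7426504225 − 0.7432595451 = 11.1391472149
R = 11.1391472149/15 = 0.7426098143
Shift from A(h/2): −0.0000406082.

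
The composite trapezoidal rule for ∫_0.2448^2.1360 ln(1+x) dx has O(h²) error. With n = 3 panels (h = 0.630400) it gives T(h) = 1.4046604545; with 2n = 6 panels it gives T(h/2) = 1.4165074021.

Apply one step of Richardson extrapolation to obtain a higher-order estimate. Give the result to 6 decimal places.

1.420456

With r = 2 the leading error scales as h^2, so the weight is 2^2 = 4.
Weighted: 5.6660296084 − 1.4046604545 = 4.2613691539
Divide by 2^2 − 1 = 3.
Result: 1.4204563846
Shift from A(h/2): +0.0039489825.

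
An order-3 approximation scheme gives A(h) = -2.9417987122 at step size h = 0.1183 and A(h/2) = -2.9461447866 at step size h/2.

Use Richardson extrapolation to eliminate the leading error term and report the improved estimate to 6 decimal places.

Order 3 gives 2^r = 8 and 2^r − 1 = 7.
Difference of the inputs: -2.9461447866 − (-2.9417987122) = -0.0043460744
Correction (A(h/2) − A(h))/(8 − 1) = (-0.0043460744)/7 = -0.0006208678
R = A(h/2) + (A(h/2) − A(h))/7 = -2.9461447866 − 0.0006208678 = -2.9467656544
Correction |R − A(h/2)| = 6.209e-04; gap |A(h/2) − A(h)| = 4.346e-03.

-2.946766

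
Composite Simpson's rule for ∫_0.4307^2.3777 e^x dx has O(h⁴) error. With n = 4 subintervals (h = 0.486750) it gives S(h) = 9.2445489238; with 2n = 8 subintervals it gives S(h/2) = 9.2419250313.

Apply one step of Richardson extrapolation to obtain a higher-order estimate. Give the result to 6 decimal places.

Error is O(h^4); halving h shrinks it by 2^4 = 16.
16 × 9.2419250313 = 147.8708005008; 147.8708005008 − 9.2445489238 = 138.6262515770
R = 138.6262515770/15 = 9.2417501051
Correction |R − A(h/2)| = 1.749e-04; gap |A(h/2) − A(h)| = 2.624e-03.

9.241750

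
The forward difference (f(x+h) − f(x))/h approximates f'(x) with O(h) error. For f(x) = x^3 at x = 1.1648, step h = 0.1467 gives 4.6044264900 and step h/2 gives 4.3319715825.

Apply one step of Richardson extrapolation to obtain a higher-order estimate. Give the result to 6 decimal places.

Error is O(h^1); halving h shrinks it by 2^1 = 2.
Top: 2(4.3319715825) − (4.6044264900) = 4.0595166750
R = 4.0595166750/1 = 4.0595166750
Correction |R − A(h/2)| = 2.725e-01; gap |A(h/2) − A(h)| = 2.725e-01.

4.059517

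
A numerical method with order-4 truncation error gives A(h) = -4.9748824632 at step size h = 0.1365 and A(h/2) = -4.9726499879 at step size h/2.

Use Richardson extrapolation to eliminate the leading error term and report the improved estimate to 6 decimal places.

With r = 4 the leading error scales as h^4, so the weight is 2^4 = 16.
16×(-4.9726499879) = -79.5623998064; subtract (-4.9748824632) → -74.5875173432
Denominator 16 − 1 = 15.
Result: -4.9725011562
Gap between inputs: 2.232e-03; correction applied: +0.0001488317.

-4.972501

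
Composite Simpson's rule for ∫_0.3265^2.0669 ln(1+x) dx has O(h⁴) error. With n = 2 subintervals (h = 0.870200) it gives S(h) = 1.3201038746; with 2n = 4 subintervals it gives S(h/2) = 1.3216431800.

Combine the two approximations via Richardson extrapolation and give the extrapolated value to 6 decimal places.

Order 4 gives 2^r = 16 and 2^r − 1 = 15.
2^4 × A(h/2) = 21.1462908800; minus A(h) gives 19.8261870054.
Divide by 2^4 − 1 = 15.
(16 × 1.3216431800 − 1.3201038746)/(16 − 1) = 1.3217458004

1.321746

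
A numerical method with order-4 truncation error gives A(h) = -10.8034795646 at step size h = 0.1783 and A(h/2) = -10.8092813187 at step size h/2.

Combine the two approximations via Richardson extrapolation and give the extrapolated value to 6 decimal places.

-10.809668

Leading term ∝ h^4; use weight 16 = 2^4.
16·(-10.8092813187) = -172.9485010992; (-172.9485010992) − (-10.8034795646) = -162.1450215346
Divide by 2^4 − 1 = 15.
R = (-162.1450215346)/15 = -10.8096681023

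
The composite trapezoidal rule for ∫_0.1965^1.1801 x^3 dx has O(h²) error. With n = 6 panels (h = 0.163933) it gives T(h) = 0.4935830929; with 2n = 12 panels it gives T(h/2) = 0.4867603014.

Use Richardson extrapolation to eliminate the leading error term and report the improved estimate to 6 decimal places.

r = 2: numerator weight 4, denominator 3.
4·0.4867603014 = 1.9470412056; subtract 0.4935830929 → 1.4534581127
Denominator 4 − 1 = 3.
So the Richardson estimate is 0.4844860376.
Gap between inputs: 6.823e-03; correction applied: −0.0022742638.

0.484486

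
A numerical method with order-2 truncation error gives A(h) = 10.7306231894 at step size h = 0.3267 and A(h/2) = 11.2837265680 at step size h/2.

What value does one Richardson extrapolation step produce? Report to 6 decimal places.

11.468094

The method has order 2: 2^2 = 4.
A(h/2) − A(h) = 11.2837265680 − 10.7306231894 = 0.5531033786
Divide by 2^2 − 1 = 3: 0.5531033786/3 = 0.1843677929
R = 11.2837265680 + 0.1843677929 = 11.4680943609
Gap between inputs: 5.531e-01; correction applied: +0.1843677929.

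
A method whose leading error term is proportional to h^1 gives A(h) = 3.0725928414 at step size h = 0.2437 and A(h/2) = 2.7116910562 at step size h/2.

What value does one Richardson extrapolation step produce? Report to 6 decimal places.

r = 1: numerator weight 2, denominator 1.
Weighted: 5.4233821124 − 3.0725928414 = 2.3507892710
R = 2.3507892710/1 = 2.3507892710
Shift from A(h/2): −0.3609017852.

2.350789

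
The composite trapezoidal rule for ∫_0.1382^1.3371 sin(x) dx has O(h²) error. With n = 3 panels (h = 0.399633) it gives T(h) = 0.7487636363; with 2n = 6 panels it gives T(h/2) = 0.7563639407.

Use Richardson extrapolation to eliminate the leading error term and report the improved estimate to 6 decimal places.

Order 2 gives 2^r = 4 and 2^r − 1 = 3.
4×0.7563639407 = 3.0254557628; subtract 0.7487636363 → 2.2766921265
Divide by 2^2 − 1 = 3.
Extrapolated: 2.2766921265 / 3 = 0.7588973755
Gap between inputs: 7.600e-03; correction applied: +0.0025334348.

0.758897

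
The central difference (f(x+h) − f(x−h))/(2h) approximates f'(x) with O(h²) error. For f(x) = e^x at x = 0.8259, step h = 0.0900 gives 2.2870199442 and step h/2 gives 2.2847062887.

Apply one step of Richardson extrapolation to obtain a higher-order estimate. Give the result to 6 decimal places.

Order 2 gives 2^r = 4 and 2^r − 1 = 3.
4*2.2847062887 − 2.2870199442 = 6.8518052106
Divide by 2^2 − 1 = 3.
6.8518052106 ÷ 3 = 2.2839350702
Gap between inputs: 2.314e-03; correction applied: −0.0007712185.

2.283935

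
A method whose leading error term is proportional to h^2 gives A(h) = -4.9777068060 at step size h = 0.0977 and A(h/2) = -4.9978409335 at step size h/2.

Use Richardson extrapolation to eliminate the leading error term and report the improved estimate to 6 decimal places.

The method has order 2: 2^2 = 4.
Top: 4(-4.9978409335) − (-4.9777068060) = -15.0136569280
Denominator 4 − 1 = 3.
(4*(-4.9978409335) − (-4.9777068060))/(4 − 1) = -5.0045523093
Shift from A(h/2): −0.0067113758.

-5.004552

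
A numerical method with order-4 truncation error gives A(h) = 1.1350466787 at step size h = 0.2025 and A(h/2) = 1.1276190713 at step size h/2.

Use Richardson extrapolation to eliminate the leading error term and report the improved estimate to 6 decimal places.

r = 4: numerator weight 16, denominator 15.
16 × 1.1276190713 = 18.0419051408; 18.0419051408 − 1.1350466787 = 16.9068584621
(16 × 1.1276190713 − 1.1350466787)/(16 − 1) = 1.1271238975
Correction |R − A(h/2)| = 4.952e-04; gap |A(h/2) − A(h)| = 7.428e-03.

1.127124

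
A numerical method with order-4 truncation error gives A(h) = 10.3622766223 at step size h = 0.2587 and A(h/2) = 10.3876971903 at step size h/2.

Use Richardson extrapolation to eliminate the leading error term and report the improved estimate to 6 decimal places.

10.389392

Method order is 4; weight 2^4 = 16.
16*10.3876971903 = 166.2031550448; 166.2031550448 − 10.3622766223 = 155.8408784225
Denominator 16 − 1 = 15.
Extrapolated: 155.8408784225 / 15 = 10.3893918948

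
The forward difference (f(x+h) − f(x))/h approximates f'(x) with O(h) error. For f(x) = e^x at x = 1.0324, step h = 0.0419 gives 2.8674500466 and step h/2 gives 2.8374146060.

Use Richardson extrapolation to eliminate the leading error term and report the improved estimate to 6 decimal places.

2.807379

With r = 1 the leading error scales as h^1, so the weight is 2^1 = 2.
2×2.8374146060 = 5.6748292120; 5.6748292120 − 2.8674500466 = 2.8073791654
Denominator 2 − 1 = 1.
R = 2.8073791654/1 = 2.8073791654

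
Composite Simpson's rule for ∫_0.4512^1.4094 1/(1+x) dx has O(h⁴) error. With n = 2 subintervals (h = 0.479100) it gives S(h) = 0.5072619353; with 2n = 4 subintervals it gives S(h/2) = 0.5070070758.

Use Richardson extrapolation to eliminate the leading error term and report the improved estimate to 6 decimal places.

Leading term ∝ h^4; use weight 16 = 2^4.
Weighted: 8.1121132128 − 0.5072619353 = 7.6048512775
R = 7.6048512775/15 = 0.5069900852

0.506990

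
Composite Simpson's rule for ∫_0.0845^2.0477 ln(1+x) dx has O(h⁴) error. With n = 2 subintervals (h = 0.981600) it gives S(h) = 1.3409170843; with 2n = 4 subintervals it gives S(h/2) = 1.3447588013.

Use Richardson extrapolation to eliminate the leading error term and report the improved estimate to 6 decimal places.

The method has order 4: 2^4 = 16.
Weighted: 21.5161408208 − 1.3409170843 = 20.1752237365
Extrapolated: 20.1752237365 / 15 = 1.3450149158
Shift from A(h/2): +0.0002561145.

1.345015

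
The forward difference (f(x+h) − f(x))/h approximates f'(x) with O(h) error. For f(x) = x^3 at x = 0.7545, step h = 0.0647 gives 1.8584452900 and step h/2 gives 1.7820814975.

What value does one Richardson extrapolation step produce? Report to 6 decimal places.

1.705718

Order 1 gives 2^r = 2 and 2^r − 1 = 1.
Weighted: 3.5641629950 − 1.8584452900 = 1.7057177050
Extrapolated: 1.7057177050 / 1 = 1.7057177050
Gap between inputs: 7.636e-02; correction applied: −0.0763637925.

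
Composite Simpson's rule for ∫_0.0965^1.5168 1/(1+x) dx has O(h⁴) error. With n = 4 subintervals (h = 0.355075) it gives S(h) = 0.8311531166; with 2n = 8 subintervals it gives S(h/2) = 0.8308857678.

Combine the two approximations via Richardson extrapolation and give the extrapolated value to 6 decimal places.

0.830868

With r = 4 the leading error scales as h^4, so the weight is 2^4 = 16.
Numerator 16*A(h/2) − A(h) = 16*0.8308857678 − 0.8311531166 = 12.4630191682
12.4630191682 ÷ 15 = 0.8308679445
Gap between inputs: 2.673e-04; correction applied: −0.0000178233.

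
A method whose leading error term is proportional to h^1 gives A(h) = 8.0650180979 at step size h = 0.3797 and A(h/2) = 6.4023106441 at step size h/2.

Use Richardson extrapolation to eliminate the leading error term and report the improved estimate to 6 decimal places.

r = 1, so 2^r = 2.
Numerator 2 × A(h/2) − A(h) = 2 × 6.4023106441 − 8.0650180979 = 4.7396031903
Divide by 2^1 − 1 = 1.
Result: 4.7396031903

4.739603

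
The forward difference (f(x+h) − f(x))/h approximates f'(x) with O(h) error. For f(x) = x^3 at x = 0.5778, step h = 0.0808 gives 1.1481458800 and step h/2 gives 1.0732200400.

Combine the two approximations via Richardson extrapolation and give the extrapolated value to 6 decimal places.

0.998294

Error is O(h^1); halving h shrinks it by 2^1 = 2.
Difference of the inputs: 1.0732200400 − 1.1481458800 = -0.0749258400
Divide by 2^1 − 1 = 1: (-0.0749258400)/1 = -0.0749258400
R = 1.0732200400 − 0.0749258400 = 0.9982942000
Gap between inputs: 7.493e-02; correction applied: −0.0749258400.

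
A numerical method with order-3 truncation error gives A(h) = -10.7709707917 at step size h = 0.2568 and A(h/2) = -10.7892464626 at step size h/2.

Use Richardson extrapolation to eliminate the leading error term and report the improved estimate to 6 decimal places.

With r = 3 the leading error scales as h^3, so the weight is 2^3 = 8.
2^3 × A(h/2) = -86.3139717008; minus A(h) gives -75.5430009091.
Denominator 8 − 1 = 7.
(-75.5430009091) ÷ 7 = -10.7918572727
Shift from A(h/2): −0.0026108101.

-10.791857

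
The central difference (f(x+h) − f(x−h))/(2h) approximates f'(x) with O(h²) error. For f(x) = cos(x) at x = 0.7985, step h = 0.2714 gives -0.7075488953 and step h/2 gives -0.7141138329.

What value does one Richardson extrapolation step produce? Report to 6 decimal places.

-0.716302

Order 2 gives 2^r = 4 and 2^r − 1 = 3.
2^2*A(h/2) = -2.8564553316; minus A(h) gives -2.1489064363.
Divide by 2^2 − 1 = 3.
So the Richardson estimate is -0.7163021454.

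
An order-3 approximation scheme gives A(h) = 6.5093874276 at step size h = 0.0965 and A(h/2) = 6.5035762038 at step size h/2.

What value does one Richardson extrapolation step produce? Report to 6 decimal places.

6.502746

Method order is 3; weight 2^3 = 8.
Numerator 8*A(h/2) − A(h) = 8*6.5035762038 − 6.5093874276 = 45.5192222028
Divide by 2^3 − 1 = 7.
R = 45.5192222028/7 = 6.5027460290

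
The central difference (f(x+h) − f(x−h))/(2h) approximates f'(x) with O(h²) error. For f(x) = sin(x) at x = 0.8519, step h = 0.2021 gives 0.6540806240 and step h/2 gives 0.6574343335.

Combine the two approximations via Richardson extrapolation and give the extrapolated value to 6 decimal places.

r = 2, so 2^r = 4.
Weighted: 2.6297373340 − 0.6540806240 = 1.9756567100
Denominator 4 − 1 = 3.
R = 1.9756567100/3 = 0.6585522367
Gap between inputs: 3.354e-03; correction applied: +0.0011179032.

0.658552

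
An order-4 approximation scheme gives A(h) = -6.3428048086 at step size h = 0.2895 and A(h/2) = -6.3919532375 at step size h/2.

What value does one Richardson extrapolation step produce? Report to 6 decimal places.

-6.395230

The method has order 4: 2^4 = 16.
16 × (-6.3919532375) − (-6.3428048086) = -95.9284469914
R = (-95.9284469914)/15 = -6.3952297994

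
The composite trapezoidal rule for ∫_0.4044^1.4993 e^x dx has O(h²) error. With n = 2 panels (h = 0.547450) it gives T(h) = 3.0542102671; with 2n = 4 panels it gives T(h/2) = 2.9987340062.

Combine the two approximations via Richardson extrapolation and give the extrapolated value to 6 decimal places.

2.980242

Method order is 2; weight 2^2 = 4.
Numerator 4*A(h/2) − A(h) = 4*2.9987340062 − 3.0542102671 = 8.9407257577
Denominator 4 − 1 = 3.
So the Richardson estimate is 2.9802419192.
Correction |R − A(h/2)| = 1.849e-02; gap |A(h/2) − A(h)| = 5.548e-02.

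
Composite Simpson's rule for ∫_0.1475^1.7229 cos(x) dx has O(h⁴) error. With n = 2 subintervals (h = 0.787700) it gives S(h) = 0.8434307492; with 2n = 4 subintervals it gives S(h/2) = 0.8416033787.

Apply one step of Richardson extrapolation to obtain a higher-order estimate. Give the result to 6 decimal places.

0.841482

The method has order 4: 2^4 = 16.
Numerator 16 × A(h/2) − A(h) = 16 × 0.8416033787 − 0.8434307492 = 12.6222233100
12.6222233100 ÷ 15 = 0.8414815540
Gap between inputs: 1.827e-03; correction applied: −0.0001218247.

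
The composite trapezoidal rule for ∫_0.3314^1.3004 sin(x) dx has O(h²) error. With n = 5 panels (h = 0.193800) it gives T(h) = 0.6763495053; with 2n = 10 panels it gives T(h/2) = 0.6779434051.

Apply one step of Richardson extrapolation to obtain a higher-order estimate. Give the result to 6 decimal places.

0.678475

With r = 2 the leading error scales as h^2, so the weight is 2^2 = 4.
Numerator 4×A(h/2) − A(h) = 4×0.6779434051 − 0.6763495053 = 2.0354241151
R = 2.0354241151/3 = 0.6784747050
Shift from A(h/2): +0.0005312999.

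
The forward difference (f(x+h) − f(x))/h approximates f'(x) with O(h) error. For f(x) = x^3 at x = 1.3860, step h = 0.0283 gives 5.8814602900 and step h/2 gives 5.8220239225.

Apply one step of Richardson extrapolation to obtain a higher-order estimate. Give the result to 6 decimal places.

5.762588

r = 1, so 2^r = 2.
2·5.8220239225 − 5.8814602900 = 5.7625875550
5.7625875550 ÷ 1 = 5.7625875550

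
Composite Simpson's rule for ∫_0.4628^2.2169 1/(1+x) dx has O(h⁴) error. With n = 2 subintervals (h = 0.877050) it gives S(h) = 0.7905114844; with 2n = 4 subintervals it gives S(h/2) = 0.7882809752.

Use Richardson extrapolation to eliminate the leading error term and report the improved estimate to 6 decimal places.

0.788132

r = 4: numerator weight 16, denominator 15.
2^4 × A(h/2) = 12.6124956032; minus A(h) gives 11.8219841188.
Denominator 16 − 1 = 15.
11.8219841188 ÷ 15 = 0.7881322746
Gap between inputs: 2.231e-03; correction applied: −0.0001487006.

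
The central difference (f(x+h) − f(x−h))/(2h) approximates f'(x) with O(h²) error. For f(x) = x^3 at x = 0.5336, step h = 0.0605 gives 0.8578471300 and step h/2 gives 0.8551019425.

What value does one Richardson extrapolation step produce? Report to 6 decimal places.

Error is O(h^2); halving h shrinks it by 2^2 = 4.
Difference of the inputs: 0.8551019425 − 0.8578471300 = -0.0027451875
Correction (A(h/2) − A(h))/(4 − 1) = (-0.0027451875)/3 = -0.0009150625
R = A(h/2) + (A(h/2) − A(h))/3 = 0.8551019425 − 0.0009150625 = 0.8541868800

0.854187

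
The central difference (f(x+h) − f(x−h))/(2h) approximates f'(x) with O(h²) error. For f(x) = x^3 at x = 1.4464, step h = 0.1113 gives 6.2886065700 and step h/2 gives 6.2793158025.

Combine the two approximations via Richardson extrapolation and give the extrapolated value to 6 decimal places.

The method has order 2: 2^2 = 4.
4×6.2793158025 = 25.1172632100; 25.1172632100 − 6.2886065700 = 18.8286566400
Denominator 4 − 1 = 3.
R = 18.8286566400/3 = 6.2762188800

6.276219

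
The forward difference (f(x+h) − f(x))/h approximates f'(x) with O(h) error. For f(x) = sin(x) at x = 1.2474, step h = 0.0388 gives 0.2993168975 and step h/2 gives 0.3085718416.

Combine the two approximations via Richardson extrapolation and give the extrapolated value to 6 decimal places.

Error is O(h^1); halving h shrinks it by 2^1 = 2.
A(h/2) − A(h) = 0.3085718416 − 0.2993168975 = 0.0092549441
Correction (A(h/2) − A(h))/(2 − 1) = 0.0092549441/1 = 0.0092549441
R = 0.3085718416 + 0.0092549441 = 0.3178267857
Gap between inputs: 9.255e-03; correction applied: +0.0092549441.

0.317827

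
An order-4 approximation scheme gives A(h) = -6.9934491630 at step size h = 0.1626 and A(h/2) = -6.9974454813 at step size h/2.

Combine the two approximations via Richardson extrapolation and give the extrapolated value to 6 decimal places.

-6.997712

Order 4 gives 2^r = 16 and 2^r − 1 = 15.
Numerator 16×A(h/2) − A(h) = 16×(-6.9974454813) − (-6.9934491630) = -104.9656785378
(16×(-6.9974454813) − (-6.9934491630))/(16 − 1) = -6.9977119025
Shift from A(h/2): −0.0002664212.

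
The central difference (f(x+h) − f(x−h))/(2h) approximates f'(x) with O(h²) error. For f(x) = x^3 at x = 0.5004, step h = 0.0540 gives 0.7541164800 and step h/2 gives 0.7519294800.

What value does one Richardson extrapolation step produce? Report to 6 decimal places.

Order 2 gives 2^r = 4 and 2^r − 1 = 3.
4·0.7519294800 − 0.7541164800 = 2.2536014400
(4·0.7519294800 − 0.7541164800)/(4 − 1) = 0.7512004800

0.751200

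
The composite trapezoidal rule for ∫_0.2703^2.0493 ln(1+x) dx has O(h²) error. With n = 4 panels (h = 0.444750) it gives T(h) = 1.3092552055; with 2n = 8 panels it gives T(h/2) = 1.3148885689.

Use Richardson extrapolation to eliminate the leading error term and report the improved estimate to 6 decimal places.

1.316766

r = 2, so 2^r = 4.
4·1.3148885689 − 1.3092552055 = 3.9502990701
Extrapolated: 3.9502990701 / 3 = 1.3167663567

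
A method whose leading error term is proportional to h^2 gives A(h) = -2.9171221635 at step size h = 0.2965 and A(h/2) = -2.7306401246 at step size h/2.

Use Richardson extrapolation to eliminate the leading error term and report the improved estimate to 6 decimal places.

-2.668479

Error is O(h^2); halving h shrinks it by 2^2 = 4.
4·(-2.7306401246) = -10.9225604984; (-10.9225604984) − (-2.9171221635) = -8.0054383349
Extrapolated: (-8.0054383349) / 3 = -2.6684794450
Correction |R − A(h/2)| = 6.216e-02; gap |A(h/2) − A(h)| = 1.865e-01.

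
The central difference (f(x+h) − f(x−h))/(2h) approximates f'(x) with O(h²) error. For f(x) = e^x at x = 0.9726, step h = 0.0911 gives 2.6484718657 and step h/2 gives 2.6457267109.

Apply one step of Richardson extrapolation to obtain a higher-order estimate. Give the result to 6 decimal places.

2.644812

The method has order 2: 2^2 = 4.
Top: 4(2.6457267109) − (2.6484718657) = 7.9344349779
(4×2.6457267109 − 2.6484718657)/(4 − 1) = 2.6448116593
Gap between inputs: 2.745e-03; correction applied: −0.0009150516.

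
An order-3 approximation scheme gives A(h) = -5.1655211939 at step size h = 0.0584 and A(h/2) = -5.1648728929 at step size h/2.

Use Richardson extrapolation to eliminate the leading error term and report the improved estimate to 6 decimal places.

Order 3 gives 2^r = 8 and 2^r − 1 = 7.
Numerator 8·A(h/2) − A(h) = 8·(-5.1648728929) − (-5.1655211939) = -36.1534619493
Divide by 2^3 − 1 = 7.
Result: -5.1647802785
Shift from A(h/2): +0.0000926144.

-5.164780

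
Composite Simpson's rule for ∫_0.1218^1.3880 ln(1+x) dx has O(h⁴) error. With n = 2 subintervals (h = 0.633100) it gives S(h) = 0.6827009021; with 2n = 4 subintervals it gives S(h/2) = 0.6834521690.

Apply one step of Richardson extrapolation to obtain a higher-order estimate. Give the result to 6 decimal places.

Error is O(h^4); halving h shrinks it by 2^4 = 16.
16*0.6834521690 = 10.9352347040; 10.9352347040 − 0.6827009021 = 10.2525338019
Extrapolated: 10.2525338019 / 15 = 0.6835022535
Gap between inputs: 7.513e-04; correction applied: +0.0000500845.

0.683502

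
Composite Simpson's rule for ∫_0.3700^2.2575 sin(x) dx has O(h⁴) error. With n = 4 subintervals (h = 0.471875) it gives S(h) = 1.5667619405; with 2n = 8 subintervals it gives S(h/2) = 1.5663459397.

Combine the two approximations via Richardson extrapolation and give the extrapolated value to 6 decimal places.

Method order is 4; weight 2^4 = 16.
Difference of the inputs: 1.5663459397 − 1.5667619405 = -0.0004160008
Divide by 2^4 − 1 = 15: (-0.0004160008)/15 = -0.0000277334
R = 1.5663459397 − 0.0000277334 = 1.5663182063
Gap between inputs: 4.160e-04; correction applied: −0.0000277334.

1.566318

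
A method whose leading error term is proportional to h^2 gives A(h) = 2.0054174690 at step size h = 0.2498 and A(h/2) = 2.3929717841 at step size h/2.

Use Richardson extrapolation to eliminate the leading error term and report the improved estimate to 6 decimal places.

The method has order 2: 2^2 = 4.
Numerator 4 × A(h/2) − A(h) = 4 × 2.3929717841 − 2.0054174690 = 7.5664696674
R = 7.5664696674/3 = 2.5221565558

2.522157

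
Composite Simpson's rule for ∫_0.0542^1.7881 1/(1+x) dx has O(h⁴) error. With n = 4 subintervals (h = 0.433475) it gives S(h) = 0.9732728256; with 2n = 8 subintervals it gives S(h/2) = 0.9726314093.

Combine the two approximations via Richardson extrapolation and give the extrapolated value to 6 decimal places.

0.972589

The method has order 4: 2^4 = 16.
2^4*A(h/2) = 15.5621025488; minus A(h) gives 14.5888297232.
Extrapolated: 14.5888297232 / 15 = 0.9725886482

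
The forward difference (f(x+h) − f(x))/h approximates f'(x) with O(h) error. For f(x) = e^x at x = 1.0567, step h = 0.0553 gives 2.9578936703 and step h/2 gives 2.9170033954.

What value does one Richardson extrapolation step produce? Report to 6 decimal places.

r = 1: numerator weight 2, denominator 1.
A(h/2) − A(h) = 2.9170033954 − 2.9578936703 = -0.0408902749
Correction (A(h/2) − A(h))/(2 − 1) = (-0.0408902749)/1 = -0.0408902749
R = A(h/2) + (A(h/2) − A(h))/1 = 2.9170033954 − 0.0408902749 = 2.8761131205

2.876113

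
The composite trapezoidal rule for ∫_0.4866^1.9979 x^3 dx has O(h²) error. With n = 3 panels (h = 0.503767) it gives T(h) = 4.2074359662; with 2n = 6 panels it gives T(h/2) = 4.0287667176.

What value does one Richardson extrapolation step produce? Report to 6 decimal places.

3.969210

With r = 2 the leading error scales as h^2, so the weight is 2^2 = 4.
2^2×A(h/2) = 16.1150668704; minus A(h) gives 11.9076309042.
R = 11.9076309042/3 = 3.9692103014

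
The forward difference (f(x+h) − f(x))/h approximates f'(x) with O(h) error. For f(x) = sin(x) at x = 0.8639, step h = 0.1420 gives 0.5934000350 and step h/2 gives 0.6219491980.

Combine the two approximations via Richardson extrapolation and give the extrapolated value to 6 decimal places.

0.650498

r = 1, so 2^r = 2.
2·0.6219491980 = 1.2438983960; 1.2438983960 − 0.5934000350 = 0.6504983610
0.6504983610 ÷ 1 = 0.6504983610
Gap between inputs: 2.855e-02; correction applied: +0.0285491630.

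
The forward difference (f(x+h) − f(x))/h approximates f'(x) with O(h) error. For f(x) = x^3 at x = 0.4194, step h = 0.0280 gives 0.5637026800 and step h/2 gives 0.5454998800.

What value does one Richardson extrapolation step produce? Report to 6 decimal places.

Leading term ∝ h^1; use weight 2 = 2^1.
Weighted: 1.0909997600 − 0.5637026800 = 0.5272970800
Denominator 2 − 1 = 1.
(2 × 0.5454998800 − 0.5637026800)/(2 − 1) = 0.5272970800
Correction |R − A(h/2)| = 1.820e-02; gap |A(h/2) − A(h)| = 1.820e-02.

0.527297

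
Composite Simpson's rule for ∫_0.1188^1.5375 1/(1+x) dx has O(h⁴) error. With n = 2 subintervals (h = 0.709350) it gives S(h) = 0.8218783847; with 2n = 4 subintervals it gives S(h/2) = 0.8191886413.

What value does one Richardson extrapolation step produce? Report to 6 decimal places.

0.819009

The method has order 4: 2^4 = 16.
16·0.8191886413 = 13.1070182608; subtract 0.8218783847 → 12.2851398761
(16·0.8191886413 − 0.8218783847)/(16 − 1) = 0.8190093251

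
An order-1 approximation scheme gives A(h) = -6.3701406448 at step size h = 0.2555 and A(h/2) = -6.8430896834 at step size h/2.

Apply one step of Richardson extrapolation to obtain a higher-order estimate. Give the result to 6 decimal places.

With r = 1 the leading error scales as h^1, so the weight is 2^1 = 2.
2 × (-6.8430896834) = -13.6861793668; (-13.6861793668) − (-6.3701406448) = -7.3160387220
Extrapolated: (-7.3160387220) / 1 = -7.3160387220

-7.316039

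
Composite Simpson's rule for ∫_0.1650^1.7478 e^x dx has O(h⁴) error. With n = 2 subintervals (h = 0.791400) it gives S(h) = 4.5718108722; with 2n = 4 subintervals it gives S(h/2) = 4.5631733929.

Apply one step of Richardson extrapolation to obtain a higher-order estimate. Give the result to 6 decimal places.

4.562598

r = 4: numerator weight 16, denominator 15.
16*4.5631733929 = 73.0107742864; subtract 4.5718108722 → 68.4389634142
68.4389634142 ÷ 15 = 4.5625975609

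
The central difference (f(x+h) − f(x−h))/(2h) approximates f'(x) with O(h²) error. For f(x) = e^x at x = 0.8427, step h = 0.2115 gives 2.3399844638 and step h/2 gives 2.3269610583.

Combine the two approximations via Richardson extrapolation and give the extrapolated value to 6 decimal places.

2.322620

r = 2: numerator weight 4, denominator 3.
A(h/2) − A(h) = 2.3269610583 − 2.3399844638 = -0.0130234055
Divide by 2^2 − 1 = 3: (-0.0130234055)/3 = -0.0043411352
R = 2.3269610583 − 0.0043411352 = 2.3226199231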